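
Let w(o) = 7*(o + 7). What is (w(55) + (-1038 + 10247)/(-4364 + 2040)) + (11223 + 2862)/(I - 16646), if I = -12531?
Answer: 29126964499/67807348 ≈ 429.55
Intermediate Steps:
w(o) = 49 + 7*o (w(o) = 7*(7 + o) = 49 + 7*o)
(w(55) + (-1038 + 10247)/(-4364 + 2040)) + (11223 + 2862)/(I - 16646) = ((49 + 7*55) + (-1038 + 10247)/(-4364 + 2040)) + (11223 + 2862)/(-12531 - 16646) = ((49 + 385) + 9209/(-2324)) + 14085/(-29177) = (434 + 9209*(-1/2324)) + 14085*(-1/29177) = (434 - 9209/2324) - 14085/29177 = 999407/2324 - 14085/29177 = 29126964499/67807348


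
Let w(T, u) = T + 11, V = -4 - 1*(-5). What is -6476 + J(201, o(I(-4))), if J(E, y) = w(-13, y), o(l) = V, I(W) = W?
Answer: -6478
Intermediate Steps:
V = 1 (V = -4 + 5 = 1)
o(l) = 1
w(T, u) = 11 + T
J(E, y) = -2 (J(E, y) = 11 - 13 = -2)
-6476 + J(201, o(I(-4))) = -6476 - 2 = -6478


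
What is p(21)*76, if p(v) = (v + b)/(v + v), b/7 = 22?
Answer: 950/3 ≈ 316.67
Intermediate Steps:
b = 154 (b = 7*22 = 154)
p(v) = (154 + v)/(2*v) (p(v) = (v + 154)/(v + v) = (154 + v)/((2*v)) = (154 + v)*(1/(2*v)) = (154 + v)/(2*v))
p(21)*76 = ((½)*(154 + 21)/21)*76 = ((½)*(1/21)*175)*76 = (25/6)*76 = 950/3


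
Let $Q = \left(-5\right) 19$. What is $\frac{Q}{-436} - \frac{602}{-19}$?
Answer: $\frac{264277}{8284} \approx 31.902$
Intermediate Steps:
$Q = -95$
$\frac{Q}{-436} - \frac{602}{-19} = - \frac{95}{-436} - \frac{602}{-19} = \left(-95\right) \left(- \frac{1}{436}\right) - - \frac{602}{19} = \frac{95}{436} + \frac{602}{19} = \frac{264277}{8284}$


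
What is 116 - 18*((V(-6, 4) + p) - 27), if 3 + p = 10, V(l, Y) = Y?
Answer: 404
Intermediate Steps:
p = 7 (p = -3 + 10 = 7)
116 - 18*((V(-6, 4) + p) - 27) = 116 - 18*((4 + 7) - 27) = 116 - 18*(11 - 27) = 116 - 18*(-16) = 116 + 288 = 404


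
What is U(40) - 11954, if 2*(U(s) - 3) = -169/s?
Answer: -956249/80 ≈ -11953.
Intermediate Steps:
U(s) = 3 - 169/(2*s) (U(s) = 3 + (-169/s)/2 = 3 - 169/(2*s))
U(40) - 11954 = (3 - 169/2/40) - 11954 = (3 - 169/2*1/40) - 11954 = (3 - 169/80) - 11954 = 71/80 - 11954 = -956249/80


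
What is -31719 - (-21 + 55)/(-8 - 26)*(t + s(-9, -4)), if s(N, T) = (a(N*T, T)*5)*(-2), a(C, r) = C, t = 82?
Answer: -31997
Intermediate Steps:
s(N, T) = -10*N*T (s(N, T) = ((N*T)*5)*(-2) = (5*N*T)*(-2) = -10*N*T)
-31719 - (-21 + 55)/(-8 - 26)*(t + s(-9, -4)) = -31719 - (-21 + 55)/(-8 - 26)*(82 - 10*(-9)*(-4)) = -31719 - 34/(-34)*(82 - 360) = -31719 - 34*(-1/34)*(-278) = -31719 - (-1)*(-278) = -31719 - 1*278 = -31719 - 278 = -31997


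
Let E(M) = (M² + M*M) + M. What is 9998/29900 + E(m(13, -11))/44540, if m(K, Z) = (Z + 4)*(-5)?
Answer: 25980621/66587300 ≈ 0.39017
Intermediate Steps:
m(K, Z) = -20 - 5*Z (m(K, Z) = (4 + Z)*(-5) = -20 - 5*Z)
E(M) = M + 2*M² (E(M) = (M² + M²) + M = 2*M² + M = M + 2*M²)
9998/29900 + E(m(13, -11))/44540 = 9998/29900 + ((-20 - 5*(-11))*(1 + 2*(-20 - 5*(-11))))/44540 = 9998*(1/29900) + ((-20 + 55)*(1 + 2*(-20 + 55)))*(1/44540) = 4999/14950 + (35*(1 + 2*35))*(1/44540) = 4999/14950 + (35*(1 + 70))*(1/44540) = 4999/14950 + (35*71)*(1/44540) = 4999/14950 + 2485*(1/44540) = 4999/14950 + 497/8908 = 25980621/66587300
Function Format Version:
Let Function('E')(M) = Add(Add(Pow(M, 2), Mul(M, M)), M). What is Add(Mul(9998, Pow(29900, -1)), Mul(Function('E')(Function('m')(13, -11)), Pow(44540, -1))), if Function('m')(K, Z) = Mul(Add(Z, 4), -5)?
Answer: Rational(25980621, 66587300) ≈ 0.39017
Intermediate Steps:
Function('m')(K, Z) = Add(-20, Mul(-5, Z)) (Function('m')(K, Z) = Mul(Add(4, Z), -5) = Add(-20, Mul(-5, Z)))
Function('E')(M) = Add(M, Mul(2, Pow(M, 2))) (Function('E')(M) = Add(Add(Pow(M, 2), Pow(M, 2)), M) = Add(Mul(2, Pow(M, 2)), M) = Add(M, Mul(2, Pow(M, 2))))
Add(Mul(9998, Pow(29900, -1)), Mul(Function('E')(Function('m')(13, -11)), Pow(44540, -1))) = Add(Mul(9998, Pow(29900, -1)), Mul(Mul(Add(-20, Mul(-5, -11)), Add(1, Mul(2, Add(-20, Mul(-5, -11))))), Pow(44540, -1))) = Add(Mul(9998, Rational(1, 29900)), Mul(Mul(Add(-20, 55), Add(1, Mul(2, Add(-20, 55)))), Rational(1, 44540))) = Add(Rational(4999, 14950), Mul(Mul(35, Add(1, Mul(2, 35))), Rational(1, 44540))) = Add(Rational(4999, 14950), Mul(Mul(35, Add(1, 70)), Rational(1, 44540))) = Add(Rational(4999, 14950), Mul(Mul(35, 71), Rational(1, 44540))) = Add(Rational(4999, 14950), Mul(2485, Rational(1, 44540))) = Add(Rational(4999, 14950), Rational(497, 8908)) = Rational(25980621, 66587300)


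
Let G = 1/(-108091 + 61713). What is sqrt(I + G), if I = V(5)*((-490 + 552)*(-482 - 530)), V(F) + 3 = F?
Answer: I*sqrt(269914508961770)/46378 ≈ 354.24*I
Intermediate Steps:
V(F) = -3 + F
G = -1/46378 (G = 1/(-46378) = -1/46378 ≈ -2.1562e-5)
I = -125488 (I = (-3 + 5)*((-490 + 552)*(-482 - 530)) = 2*(62*(-1012)) = 2*(-62744) = -125488)
sqrt(I + G) = sqrt(-125488 - 1/46378) = sqrt(-5819882465/46378) = I*sqrt(269914508961770)/46378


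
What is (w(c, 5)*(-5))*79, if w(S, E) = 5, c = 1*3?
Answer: -1975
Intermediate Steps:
c = 3
(w(c, 5)*(-5))*79 = (5*(-5))*79 = -25*79 = -1975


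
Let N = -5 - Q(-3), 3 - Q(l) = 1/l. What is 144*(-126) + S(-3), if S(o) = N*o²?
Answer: -18219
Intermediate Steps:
Q(l) = 3 - 1/l
N = -25/3 (N = -5 - (3 - 1/(-3)) = -5 - (3 - 1*(-⅓)) = -5 - (3 + ⅓) = -5 - 1*10/3 = -5 - 10/3 = -25/3 ≈ -8.3333)
S(o) = -25*o²/3
144*(-126) + S(-3) = 144*(-126) - 25/3*(-3)² = -18144 - 25/3*9 = -18144 - 75 = -18219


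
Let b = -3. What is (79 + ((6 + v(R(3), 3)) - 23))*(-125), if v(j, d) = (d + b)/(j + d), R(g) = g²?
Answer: -7750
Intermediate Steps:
v(j, d) = (-3 + d)/(d + j) (v(j, d) = (d - 3)/(j + d) = (-3 + d)/(d + j))
(79 + ((6 + v(R(3), 3)) - 23))*(-125) = (79 + ((6 + (-3 + 3)/(3 + 3²)) - 23))*(-125) = (79 + ((6 + 0/(3 + 9)) - 23))*(-125) = (79 + ((6 + 0/12) - 23))*(-125) = (79 + ((6 + (1/12)*0) - 23))*(-125) = (79 + ((6 + 0) - 23))*(-125) = (79 + (6 - 23))*(-125) = (79 - 17)*(-125) = 62*(-125) = -7750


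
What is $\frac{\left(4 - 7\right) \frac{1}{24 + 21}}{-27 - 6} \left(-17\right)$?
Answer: $- \frac{17}{495} \approx -0.034343$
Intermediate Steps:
$\frac{\left(4 - 7\right) \frac{1}{24 + 21}}{-27 - 6} \left(-17\right) = \frac{\left(-3\right) \frac{1}{45}}{-33} \left(-17\right) = - \frac{\left(-3\right) \frac{1}{45}}{33} \left(-17\right) = \left(- \frac{1}{33}\right) \left(- \frac{1}{15}\right) \left(-17\right) = \frac{1}{495} \left(-17\right) = - \frac{17}{495}$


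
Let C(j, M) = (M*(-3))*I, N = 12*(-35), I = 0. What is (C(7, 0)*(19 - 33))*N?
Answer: 0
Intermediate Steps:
N = -420
C(j, M) = 0 (C(j, M) = (M*(-3))*0 = -3*M*0 = 0)
(C(7, 0)*(19 - 33))*N = (0*(19 - 33))*(-420) = (0*(-14))*(-420) = 0*(-420) = 0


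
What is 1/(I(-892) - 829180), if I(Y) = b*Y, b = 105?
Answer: -1/922840 ≈ -1.0836e-6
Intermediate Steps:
I(Y) = 105*Y
1/(I(-892) - 829180) = 1/(105*(-892) - 829180) = 1/(-93660 - 829180) = 1/(-922840) = -1/922840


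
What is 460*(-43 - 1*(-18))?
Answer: -11500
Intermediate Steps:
460*(-43 - 1*(-18)) = 460*(-43 + 18) = 460*(-25) = -11500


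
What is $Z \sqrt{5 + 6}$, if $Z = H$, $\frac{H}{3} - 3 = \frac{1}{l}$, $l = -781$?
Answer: $\frac{7026 \sqrt{11}}{781} \approx 29.837$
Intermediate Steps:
$H = \frac{7026}{781}$ ($H = 9 + \frac{3}{-781} = 9 + 3 \left(- \frac{1}{781}\right) = 9 - \frac{3}{781} = \frac{7026}{781} \approx 8.9962$)
$Z = \frac{7026}{781} \approx 8.9962$
$Z \sqrt{5 + 6} = \frac{7026 \sqrt{5 + 6}}{781} = \frac{7026 \sqrt{11}}{781}$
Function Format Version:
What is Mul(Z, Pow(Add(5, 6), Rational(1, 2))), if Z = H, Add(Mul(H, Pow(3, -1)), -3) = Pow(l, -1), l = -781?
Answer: Mul(Rational(7026, 781), Pow(11, Rational(1, 2))) ≈ 29.837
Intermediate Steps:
H = Rational(7026, 781) (H = Add(9, Mul(3, Pow(-781, -1))) = Add(9, Mul(3, Rational(-1, 781))) = Add(9, Rational(-3, 781)) = Rational(7026, 781) ≈ 8.9962)
Z = Rational(7026, 781) ≈ 8.9962
Mul(Z, Pow(Add(5, 6), Rational(1, 2))) = Mul(Rational(7026, 781), Pow(Add(5, 6), Rational(1, 2))) = Mul(Rational(7026, 781), Pow(11, Rational(1, 2)))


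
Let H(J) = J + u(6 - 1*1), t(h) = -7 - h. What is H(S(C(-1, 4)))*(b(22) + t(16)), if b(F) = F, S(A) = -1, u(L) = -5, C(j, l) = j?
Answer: 6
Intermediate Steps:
H(J) = -5 + J (H(J) = J - 5 = -5 + J)
H(S(C(-1, 4)))*(b(22) + t(16)) = (-5 - 1)*(22 + (-7 - 1*16)) = -6*(22 + (-7 - 16)) = -6*(22 - 23) = -6*(-1) = 6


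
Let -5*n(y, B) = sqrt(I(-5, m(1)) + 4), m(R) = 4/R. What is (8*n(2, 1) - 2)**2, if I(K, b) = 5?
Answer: 1156/25 ≈ 46.240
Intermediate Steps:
n(y, B) = -3/5 (n(y, B) = -sqrt(5 + 4)/5 = -sqrt(9)/5 = -1/5*3 = -3/5)
(8*n(2, 1) - 2)**2 = (8*(-3/5) - 2)**2 = (-24/5 - 2)**2 = (-34/5)**2 = 1156/25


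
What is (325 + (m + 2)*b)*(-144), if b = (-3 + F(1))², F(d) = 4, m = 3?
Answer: -47520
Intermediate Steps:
b = 1 (b = (-3 + 4)² = 1² = 1)
(325 + (m + 2)*b)*(-144) = (325 + (3 + 2)*1)*(-144) = (325 + 5*1)*(-144) = (325 + 5)*(-144) = 330*(-144) = -47520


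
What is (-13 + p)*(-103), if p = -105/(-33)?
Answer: 11124/11 ≈ 1011.3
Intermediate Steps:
p = 35/11 (p = -105*(-1/33) = 35/11 ≈ 3.1818)
(-13 + p)*(-103) = (-13 + 35/11)*(-103) = -108/11*(-103) = 11124/11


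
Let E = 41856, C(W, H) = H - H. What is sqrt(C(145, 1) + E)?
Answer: 8*sqrt(654) ≈ 204.59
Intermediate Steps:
C(W, H) = 0
sqrt(C(145, 1) + E) = sqrt(0 + 41856) = sqrt(41856) = 8*sqrt(654)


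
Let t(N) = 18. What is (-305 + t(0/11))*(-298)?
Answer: 85526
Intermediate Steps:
(-305 + t(0/11))*(-298) = (-305 + 18)*(-298) = -287*(-298) = 85526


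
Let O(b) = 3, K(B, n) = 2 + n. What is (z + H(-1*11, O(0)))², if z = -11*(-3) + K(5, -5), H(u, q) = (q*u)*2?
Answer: 1296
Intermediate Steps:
H(u, q) = 2*q*u
z = 30 (z = -11*(-3) + (2 - 5) = 33 - 3 = 30)
(z + H(-1*11, O(0)))² = (30 + 2*3*(-1*11))² = (30 + 2*3*(-11))² = (30 - 66)² = (-36)² = 1296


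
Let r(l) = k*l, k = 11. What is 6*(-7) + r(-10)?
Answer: -152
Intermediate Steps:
r(l) = 11*l
6*(-7) + r(-10) = 6*(-7) + 11*(-10) = -42 - 110 = -152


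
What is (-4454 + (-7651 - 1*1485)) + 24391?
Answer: 10801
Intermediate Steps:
(-4454 + (-7651 - 1*1485)) + 24391 = (-4454 + (-7651 - 1485)) + 24391 = (-4454 - 9136) + 24391 = -13590 + 24391 = 10801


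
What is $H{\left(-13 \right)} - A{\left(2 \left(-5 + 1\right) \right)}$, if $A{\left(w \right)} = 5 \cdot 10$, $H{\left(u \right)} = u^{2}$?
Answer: $119$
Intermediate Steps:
$A{\left(w \right)} = 50$
$H{\left(-13 \right)} - A{\left(2 \left(-5 + 1\right) \right)} = \left(-13\right)^{2} - 50 = 169 - 50 = 119$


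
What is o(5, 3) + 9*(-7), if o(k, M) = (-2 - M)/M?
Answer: -194/3 ≈ -64.667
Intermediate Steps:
o(k, M) = (-2 - M)/M
o(5, 3) + 9*(-7) = (-2 - 1*3)/3 + 9*(-7) = (-2 - 3)/3 - 63 = (⅓)*(-5) - 63 = -5/3 - 63 = -194/3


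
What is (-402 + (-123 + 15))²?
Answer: 260100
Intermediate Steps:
(-402 + (-123 + 15))² = (-402 - 108)² = (-510)² = 260100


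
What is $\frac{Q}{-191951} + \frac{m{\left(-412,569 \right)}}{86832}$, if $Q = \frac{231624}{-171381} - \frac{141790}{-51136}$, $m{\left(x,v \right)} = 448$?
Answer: $\frac{7839039744737941}{1521557524455629472} \approx 0.005152$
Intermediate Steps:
$Q = \frac{2075964521}{1460623136}$ ($Q = 231624 \left(- \frac{1}{171381}\right) - - \frac{70895}{25568} = - \frac{77208}{57127} + \frac{70895}{25568} = \frac{2075964521}{1460623136} \approx 1.4213$)
$\frac{Q}{-191951} + \frac{m{\left(-412,569 \right)}}{86832} = \frac{2075964521}{1460623136 \left(-191951\right)} + \frac{448}{86832} = \frac{2075964521}{1460623136} \left(- \frac{1}{191951}\right) + 448 \cdot \frac{1}{86832} = - \frac{2075964521}{280368071578336} + \frac{28}{5427} = \frac{7839039744737941}{1521557524455629472}$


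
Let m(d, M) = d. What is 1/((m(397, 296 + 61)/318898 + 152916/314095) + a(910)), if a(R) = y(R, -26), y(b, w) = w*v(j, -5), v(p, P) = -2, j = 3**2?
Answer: 100164267310/5257431202403 ≈ 0.019052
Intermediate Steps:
j = 9
y(b, w) = -2*w (y(b, w) = w*(-2) = -2*w)
a(R) = 52 (a(R) = -2*(-26) = 52)
1/((m(397, 296 + 61)/318898 + 152916/314095) + a(910)) = 1/((397/318898 + 152916/314095) + 52) = 1/(48889302283/100164267310 + 52) = 1/(5257431202403/100164267310) = 100164267310/5257431202403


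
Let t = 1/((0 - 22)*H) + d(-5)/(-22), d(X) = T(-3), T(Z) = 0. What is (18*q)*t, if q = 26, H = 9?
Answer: -26/11 ≈ -2.3636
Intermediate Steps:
d(X) = 0
t = -1/198 (t = 1/((0 - 22)*9) + 0/(-22) = (1/9)/(-22) + 0*(-1/22) = -1/22*1/9 + 0 = -1/198 + 0 = -1/198 ≈ -0.0050505)
(18*q)*t = (18*26)*(-1/198) = 468*(-1/198) = -26/11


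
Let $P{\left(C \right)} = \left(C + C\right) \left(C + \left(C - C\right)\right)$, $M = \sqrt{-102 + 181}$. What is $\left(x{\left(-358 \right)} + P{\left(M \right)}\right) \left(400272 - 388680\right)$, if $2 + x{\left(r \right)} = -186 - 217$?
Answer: $-2863224$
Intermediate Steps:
$x{\left(r \right)} = -405$ ($x{\left(r \right)} = -2 - 403 = -405$)
$M = \sqrt{79} \approx 8.8882$
$P{\left(C \right)} = 2 C^{2}$ ($P{\left(C \right)} = 2 C \left(C + 0\right) = 2 C C = 2 C^{2}$)
$\left(x{\left(-358 \right)} + P{\left(M \right)}\right) \left(400272 - 388680\right) = \left(-405 + 2 \left(\sqrt{79}\right)^{2}\right) \left(400272 - 388680\right) = \left(-405 + 2 \cdot 79\right) 11592 = \left(-405 + 158\right) 11592 = \left(-247\right) 11592 = -2863224$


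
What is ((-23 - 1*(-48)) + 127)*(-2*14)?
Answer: -4256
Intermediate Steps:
((-23 - 1*(-48)) + 127)*(-2*14) = ((-23 + 48) + 127)*(-28) = (25 + 127)*(-28) = 152*(-28) = -4256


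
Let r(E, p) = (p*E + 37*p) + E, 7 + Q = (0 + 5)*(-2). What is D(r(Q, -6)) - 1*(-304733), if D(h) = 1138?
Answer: 305871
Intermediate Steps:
Q = -17 (Q = -7 + (0 + 5)*(-2) = -7 + 5*(-2) = -7 - 10 = -17)
r(E, p) = E + 37*p + E*p (r(E, p) = (E*p + 37*p) + E = (37*p + E*p) + E = E + 37*p + E*p)
D(r(Q, -6)) - 1*(-304733) = 1138 - 1*(-304733) = 1138 + 304733 = 305871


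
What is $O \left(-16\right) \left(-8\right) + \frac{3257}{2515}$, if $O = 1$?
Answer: $\frac{325177}{2515} \approx 129.29$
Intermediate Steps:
$O \left(-16\right) \left(-8\right) + \frac{3257}{2515} = 1 \left(-16\right) \left(-8\right) + \frac{3257}{2515} = \left(-16\right) \left(-8\right) + 3257 \cdot \frac{1}{2515} = 128 + \frac{3257}{2515} = \frac{325177}{2515}$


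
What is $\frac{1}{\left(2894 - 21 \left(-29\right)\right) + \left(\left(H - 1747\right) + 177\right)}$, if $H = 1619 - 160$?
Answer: $\frac{1}{3392} \approx 0.00029481$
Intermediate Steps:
$H = 1459$ ($H = 1619 - 160 = 1459$)
$\frac{1}{\left(2894 - 21 \left(-29\right)\right) + \left(\left(H - 1747\right) + 177\right)} = \frac{1}{\left(2894 - 21 \left(-29\right)\right) + \left(\left(1459 - 1747\right) + 177\right)} = \frac{1}{\left(2894 - -609\right) + \left(-288 + 177\right)} = \frac{1}{\left(2894 + 609\right) - 111} = \frac{1}{3503 - 111} = \frac{1}{3392}$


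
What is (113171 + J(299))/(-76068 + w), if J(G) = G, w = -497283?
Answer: -113470/573351 ≈ -0.19791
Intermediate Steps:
(113171 + J(299))/(-76068 + w) = (113171 + 299)/(-76068 - 497283) = 113470/(-573351) = 113470*(-1/573351) = -113470/573351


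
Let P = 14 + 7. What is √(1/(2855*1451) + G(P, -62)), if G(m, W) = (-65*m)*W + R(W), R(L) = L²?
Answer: √1518317901886518455/4142605 ≈ 297.45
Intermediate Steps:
P = 21
G(m, W) = W² - 65*W*m (G(m, W) = (-65*m)*W + W² = -65*W*m + W² = W² - 65*W*m)
√(1/(2855*1451) + G(P, -62)) = √(1/(2855*1451) - 62*(-62 - 65*21)) = √((1/2855)*(1/1451) - 62*(-62 - 1365)) = √(1/4142605 - 62*(-1427)) = √(1/4142605 + 88474) = √(366512834771/4142605) = √1518317901886518455/4142605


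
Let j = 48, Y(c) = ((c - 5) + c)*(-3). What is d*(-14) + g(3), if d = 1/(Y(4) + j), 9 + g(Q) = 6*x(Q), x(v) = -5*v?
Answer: -3875/39 ≈ -99.359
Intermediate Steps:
Y(c) = 15 - 6*c (Y(c) = ((-5 + c) + c)*(-3) = (-5 + 2*c)*(-3) = 15 - 6*c)
g(Q) = -9 - 30*Q (g(Q) = -9 + 6*(-5*Q) = -9 - 30*Q)
d = 1/39 (d = 1/((15 - 6*4) + 48) = 1/((15 - 24) + 48) = 1/(-9 + 48) = 1/39 ≈ 0.025641)
d*(-14) + g(3) = (1/39)*(-14) + (-9 - 30*3) = -14/39 + (-9 - 90) = -14/39 - 99 = -3875/39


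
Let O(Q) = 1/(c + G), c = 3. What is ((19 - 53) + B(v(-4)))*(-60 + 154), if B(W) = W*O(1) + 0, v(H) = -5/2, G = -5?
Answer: -6157/2 ≈ -3078.5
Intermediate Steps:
v(H) = -5/2 (v(H) = -5*½ = -5/2)
O(Q) = -½ (O(Q) = 1/(3 - 5) = 1/(-2) = -½)
B(W) = -W/2 (B(W) = W*(-½) + 0 = -W/2 + 0 = -W/2)
((19 - 53) + B(v(-4)))*(-60 + 154) = ((19 - 53) - ½*(-5/2))*(-60 + 154) = (-34 + 5/4)*94 = -131/4*94 = -6157/2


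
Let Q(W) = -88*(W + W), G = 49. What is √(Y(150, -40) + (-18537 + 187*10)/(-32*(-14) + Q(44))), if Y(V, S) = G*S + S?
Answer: I*√1661587962/912 ≈ 44.696*I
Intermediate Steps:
Q(W) = -176*W
Y(V, S) = 50*S (Y(V, S) = 49*S + S = 50*S)
√(Y(150, -40) + (-18537 + 187*10)/(-32*(-14) + Q(44))) = √(50*(-40) + (-18537 + 187*10)/(-32*(-14) - 176*44)) = √(-2000 + (-18537 + 1870)/(448 - 7744)) = √(-2000 - 16667/(-7296)) = √(-2000 - 16667*(-1/7296)) = √(-2000 + 16667/7296) = √(-14575333/7296) = I*√1661587962/912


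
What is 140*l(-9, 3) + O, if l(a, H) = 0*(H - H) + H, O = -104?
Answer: 316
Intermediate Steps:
l(a, H) = H (l(a, H) = 0*0 + H = 0 + H = H)
140*l(-9, 3) + O = 140*3 - 104 = 420 - 104 = 316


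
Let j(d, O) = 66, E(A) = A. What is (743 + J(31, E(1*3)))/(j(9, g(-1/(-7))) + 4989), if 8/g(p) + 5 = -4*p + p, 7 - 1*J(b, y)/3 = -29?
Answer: 851/5055 ≈ 0.16835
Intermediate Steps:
J(b, y) = 108 (J(b, y) = 21 - 3*(-29) = 21 + 87 = 108)
g(p) = 8/(-5 - 3*p) (g(p) = 8/(-5 + (-4*p + p)) = 8/(-5 - 3*p))
(743 + J(31, E(1*3)))/(j(9, g(-1/(-7))) + 4989) = (743 + 108)/(66 + 4989) = 851/5055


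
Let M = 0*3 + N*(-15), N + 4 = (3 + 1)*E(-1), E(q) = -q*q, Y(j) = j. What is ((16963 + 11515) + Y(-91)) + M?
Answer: 28507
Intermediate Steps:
E(q) = -q²
N = -8 (N = -4 + (3 + 1)*(-1*(-1)²) = -4 + 4*(-1*1) = -4 + 4*(-1) = -4 - 4 = -8)
M = 120 (M = 0*3 - 8*(-15) = 0 + 120 = 120)
((16963 + 11515) + Y(-91)) + M = ((16963 + 11515) - 91) + 120 = (28478 - 91) + 120 = 28387 + 120 = 28507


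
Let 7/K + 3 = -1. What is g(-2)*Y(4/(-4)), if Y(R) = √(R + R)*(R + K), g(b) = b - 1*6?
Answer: 22*I*√2 ≈ 31.113*I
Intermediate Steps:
g(b) = -6 + b (g(b) = b - 6 = -6 + b)
K = -7/4 (K = 7/(-3 - 1) = 7/(-4) = 7*(-¼) = -7/4 ≈ -1.7500)
Y(R) = √2*√R*(-7/4 + R) (Y(R) = √(R + R)*(R - 7/4) = √(2*R)*(-7/4 + R) = (√2*√R)*(-7/4 + R) = √2*√R*(-7/4 + R))
g(-2)*Y(4/(-4)) = (-6 - 2)*(√2*√(4/(-4))*(-7/4 + 4/(-4))) = -8*√2*√(4*(-¼))*(-7/4 + 4*(-¼)) = -8*√2*√(-1)*(-7/4 - 1) = -8*√2*I*(-11)/4 = -(-22)*I*√2 = 22*I*√2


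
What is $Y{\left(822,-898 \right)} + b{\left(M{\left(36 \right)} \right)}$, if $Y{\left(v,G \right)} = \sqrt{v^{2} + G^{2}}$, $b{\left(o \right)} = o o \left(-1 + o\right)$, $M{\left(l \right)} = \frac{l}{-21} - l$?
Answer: $- \frac{18887616}{343} + 2 \sqrt{370522} \approx -53849.0$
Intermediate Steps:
$M{\left(l \right)} = - \frac{22 l}{21}$ ($M{\left(l \right)} = l \left(- \frac{1}{21}\right) - l = - \frac{l}{21} - l = - \frac{22 l}{21}$)
$b{\left(o \right)} = o^{2} \left(-1 + o\right)$
$Y{\left(v,G \right)} = \sqrt{G^{2} + v^{2}}$
$Y{\left(822,-898 \right)} + b{\left(M{\left(36 \right)} \right)} = \sqrt{\left(-898\right)^{2} + 822^{2}} + \left(\left(- \frac{22}{21}\right) 36\right)^{2} \left(-1 - \frac{264}{7}\right) = \sqrt{806404 + 675684} + \left(- \frac{264}{7}\right)^{2} \left(-1 - \frac{264}{7}\right) = \sqrt{1482088} + \frac{69696}{49} \left(- \frac{271}{7}\right) = 2 \sqrt{370522} - \frac{18887616}{343} = - \frac{18887616}{343} + 2 \sqrt{370522}$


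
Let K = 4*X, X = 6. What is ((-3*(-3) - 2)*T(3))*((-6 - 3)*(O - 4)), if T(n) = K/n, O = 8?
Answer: -2016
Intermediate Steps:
K = 24 (K = 4*6 = 24)
T(n) = 24/n
((-3*(-3) - 2)*T(3))*((-6 - 3)*(O - 4)) = ((-3*(-3) - 2)*(24/3))*((-6 - 3)*(8 - 4)) = ((9 - 2)*(24*(⅓)))*(-9*4) = (7*8)*(-36) = 56*(-36) = -2016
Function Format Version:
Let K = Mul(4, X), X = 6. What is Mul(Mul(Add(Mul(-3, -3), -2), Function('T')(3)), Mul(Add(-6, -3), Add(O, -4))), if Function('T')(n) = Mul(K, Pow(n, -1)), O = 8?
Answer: -2016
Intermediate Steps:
K = 24 (K = Mul(4, 6) = 24)
Function('T')(n) = Mul(24, Pow(n, -1))
Mul(Mul(Add(Mul(-3, -3), -2), Function('T')(3)), Mul(Add(-6, -3), Add(O, -4))) = Mul(Mul(Add(Mul(-3, -3), -2), Mul(24, Pow(3, -1))), Mul(Add(-6, -3), Add(8, -4))) = Mul(Mul(Add(9, -2), Mul(24, Rational(1, 3))), Mul(-9, 4)) = Mul(Mul(7, 8), -36) = Mul(56, -36) = -2016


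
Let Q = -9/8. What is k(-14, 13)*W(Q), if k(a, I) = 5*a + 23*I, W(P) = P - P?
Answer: 0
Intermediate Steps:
Q = -9/8 (Q = -9*1/8 = -9/8 ≈ -1.1250)
W(P) = 0
k(-14, 13)*W(Q) = (5*(-14) + 23*13)*0 = (-70 + 299)*0 = 229*0 = 0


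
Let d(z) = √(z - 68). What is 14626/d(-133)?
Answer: -14626*I*√201/201 ≈ -1031.6*I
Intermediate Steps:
d(z) = √(-68 + z)
14626/d(-133) = 14626/(√(-68 - 133)) = 14626/(√(-201)) = 14626/((I*√201)) = 14626*(-I*√201/201) = -14626*I*√201/201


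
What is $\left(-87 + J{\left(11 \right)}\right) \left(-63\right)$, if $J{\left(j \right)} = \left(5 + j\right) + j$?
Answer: $3780$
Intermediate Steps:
$J{\left(j \right)} = 5 + 2 j$
$\left(-87 + J{\left(11 \right)}\right) \left(-63\right) = \left(-87 + \left(5 + 2 \cdot 11\right)\right) \left(-63\right) = \left(-87 + \left(5 + 22\right)\right) \left(-63\right) = \left(-87 + 27\right) \left(-63\right) = \left(-60\right) \left(-63\right) = 3780$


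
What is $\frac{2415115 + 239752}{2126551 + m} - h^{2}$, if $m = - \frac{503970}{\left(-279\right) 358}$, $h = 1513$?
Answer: $- \frac{81038320504182199}{35400778492} \approx -2.2892 \cdot 10^{6}$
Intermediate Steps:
$m = \frac{83995}{16647}$ ($m = - \frac{503970}{-99882} = \left(-503970\right) \left(- \frac{1}{99882}\right) = \frac{83995}{16647} \approx 5.0457$)
$\frac{2415115 + 239752}{2126551 + m} - h^{2} = \frac{2415115 + 239752}{2126551 + \frac{83995}{16647}} - 1513^{2} = \frac{2654867}{\frac{35400778492}{16647}} - 2289169 = 2654867 \cdot \frac{16647}{35400778492} - 2289169 = \frac{44195570949}{35400778492} - 2289169 = - \frac{81038320504182199}{35400778492}$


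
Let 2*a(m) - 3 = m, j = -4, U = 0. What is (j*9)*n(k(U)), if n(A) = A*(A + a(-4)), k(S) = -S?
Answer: 0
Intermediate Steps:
a(m) = 3/2 + m/2
n(A) = A*(-½ + A) (n(A) = A*(A + (3/2 + (½)*(-4))) = A*(A + (3/2 - 2)) = A*(A - ½) = A*(-½ + A))
(j*9)*n(k(U)) = (-4*9)*((-1*0)*(-½ - 1*0)) = -0*(-½ + 0) = -0*(-1)/2 = -36*0 = 0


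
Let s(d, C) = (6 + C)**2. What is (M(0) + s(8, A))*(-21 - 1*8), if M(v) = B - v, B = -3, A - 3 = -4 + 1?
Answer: -957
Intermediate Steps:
A = 0 (A = 3 + (-4 + 1) = 3 - 3 = 0)
M(v) = -3 - v
(M(0) + s(8, A))*(-21 - 1*8) = ((-3 - 1*0) + (6 + 0)**2)*(-21 - 1*8) = ((-3 + 0) + 6**2)*(-21 - 8) = (-3 + 36)*(-29) = 33*(-29) = -957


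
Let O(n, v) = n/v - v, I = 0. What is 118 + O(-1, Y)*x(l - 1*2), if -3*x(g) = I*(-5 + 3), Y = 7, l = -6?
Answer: 118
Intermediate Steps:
x(g) = 0 (x(g) = -0*(-5 + 3) = -0*(-2) = -⅓*0 = 0)
O(n, v) = -v + n/v
118 + O(-1, Y)*x(l - 1*2) = 118 + (-1*7 - 1/7)*0 = 118 + (-7 - 1*⅐)*0 = 118 + (-7 - ⅐)*0 = 118 - 50/7*0 = 118 + 0 = 118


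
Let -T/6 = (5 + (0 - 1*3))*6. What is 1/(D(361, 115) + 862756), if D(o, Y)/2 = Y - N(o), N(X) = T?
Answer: 1/863130 ≈ 1.1586e-6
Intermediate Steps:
T = -72 (T = -6*(5 + (0 - 1*3))*6 = -6*(5 + (0 - 3))*6 = -6*(5 - 3)*6 = -12*6 = -6*12 = -72)
N(X) = -72
D(o, Y) = 144 + 2*Y (D(o, Y) = 2*(Y - 1*(-72)) = 2*(Y + 72) = 2*(72 + Y) = 144 + 2*Y)
1/(D(361, 115) + 862756) = 1/((144 + 2*115) + 862756) = 1/((144 + 230) + 862756) = 1/(374 + 862756) = 1/863130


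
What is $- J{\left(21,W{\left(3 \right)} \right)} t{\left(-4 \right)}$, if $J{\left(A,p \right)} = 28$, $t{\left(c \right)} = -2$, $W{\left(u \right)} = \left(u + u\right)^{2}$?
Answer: $56$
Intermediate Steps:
$W{\left(u \right)} = 4 u^{2}$ ($W{\left(u \right)} = \left(2 u\right)^{2} = 4 u^{2}$)
$- J{\left(21,W{\left(3 \right)} \right)} t{\left(-4 \right)} = - 28 \left(-2\right) = \left(-1\right) \left(-56\right) = 56$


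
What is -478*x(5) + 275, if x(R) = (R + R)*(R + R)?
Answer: -47525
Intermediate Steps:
x(R) = 4*R² (x(R) = (2*R)*(2*R) = 4*R²)
-478*x(5) + 275 = -1912*5² + 275 = -1912*25 + 275 = -478*100 + 275 = -47800 + 275 = -47525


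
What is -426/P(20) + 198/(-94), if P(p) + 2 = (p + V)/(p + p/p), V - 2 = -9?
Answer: 417591/1363 ≈ 306.38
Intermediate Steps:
V = -7 (V = 2 - 9 = -7)
P(p) = -2 + (-7 + p)/(1 + p) (P(p) = -2 + (p - 7)/(p + p/p) = -2 + (-7 + p)/(p + 1) = -2 + (-7 + p)/(1 + p))
-426/P(20) + 198/(-94) = -426*(1 + 20)/(-9 - 1*20) + 198/(-94) = -426*21/(-9 - 20) + 198*(-1/94) = -426/((1/21)*(-29)) - 99/47 = -426/(-29/21) - 99/47 = -426*(-21/29) - 99/47 = 8946/29 - 99/47 = 417591/1363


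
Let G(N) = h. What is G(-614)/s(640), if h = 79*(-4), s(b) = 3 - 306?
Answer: 316/303 ≈ 1.0429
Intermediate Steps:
s(b) = -303
h = -316
G(N) = -316
G(-614)/s(640) = -316/(-303) = -316*(-1/303) = 316/303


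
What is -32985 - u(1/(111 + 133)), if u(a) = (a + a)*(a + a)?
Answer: -490948741/14884 ≈ -32985.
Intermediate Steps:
u(a) = 4*a² (u(a) = (2*a)*(2*a) = 4*a²)
-32985 - u(1/(111 + 133)) = -32985 - 4*(1/(111 + 133))² = -32985 - 4*(1/244)² = -32985 - 4/59536 = -32985 - 1*1/14884 = -32985 - 1/14884 = -490948741/14884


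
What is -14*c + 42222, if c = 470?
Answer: 35642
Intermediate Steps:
-14*c + 42222 = -14*470 + 42222 = -6580 + 42222 = 35642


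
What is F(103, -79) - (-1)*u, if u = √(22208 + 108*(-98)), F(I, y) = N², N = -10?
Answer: 100 + 2*√2906 ≈ 207.81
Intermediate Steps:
F(I, y) = 100 (F(I, y) = (-10)² = 100)
u = 2*√2906 (u = √(22208 - 10584) = √11624 = 2*√2906 ≈ 107.81)
F(103, -79) - (-1)*u = 100 - (-1)*2*√2906 = 100 - (-2)*√2906 = 100 + 2*√2906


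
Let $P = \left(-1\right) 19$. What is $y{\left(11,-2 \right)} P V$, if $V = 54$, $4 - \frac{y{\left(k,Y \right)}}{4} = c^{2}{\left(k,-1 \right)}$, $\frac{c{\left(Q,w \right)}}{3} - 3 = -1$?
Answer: $131328$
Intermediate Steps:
$P = -19$
$c{\left(Q,w \right)} = 6$ ($c{\left(Q,w \right)} = 9 + 3 \left(-1\right) = 9 - 3 = 6$)
$y{\left(k,Y \right)} = -128$ ($y{\left(k,Y \right)} = 16 - 4 \cdot 6^{2} = 16 - 144 = -128$)
$y{\left(11,-2 \right)} P V = \left(-128\right) \left(-19\right) 54 = 2432 \cdot 54 = 131328$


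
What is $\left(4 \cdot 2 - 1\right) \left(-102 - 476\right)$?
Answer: $-4046$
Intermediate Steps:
$\left(4 \cdot 2 - 1\right) \left(-102 - 476\right) = \left(8 - 1\right) \left(-578\right) = 7 \left(-578\right) = -4046$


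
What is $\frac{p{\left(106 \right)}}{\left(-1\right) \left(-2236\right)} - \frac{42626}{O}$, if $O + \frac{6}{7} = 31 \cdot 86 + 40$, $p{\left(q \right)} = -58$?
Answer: $- \frac{83535055}{5292612} \approx -15.783$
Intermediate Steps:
$O = \frac{18936}{7}$ ($O = - \frac{6}{7} + \left(31 \cdot 86 + 40\right) = - \frac{6}{7} + \left(2666 + 40\right) = - \frac{6}{7} + 2706 = \frac{18936}{7} \approx 2705.1$)
$\frac{p{\left(106 \right)}}{\left(-1\right) \left(-2236\right)} - \frac{42626}{O} = - \frac{58}{\left(-1\right) \left(-2236\right)} - \frac{42626}{\frac{18936}{7}} = - \frac{58}{2236} - \frac{149191}{9468} = \left(-58\right) \frac{1}{2236} - \frac{149191}{9468} = - \frac{29}{1118} - \frac{149191}{9468} = - \frac{83535055}{5292612}$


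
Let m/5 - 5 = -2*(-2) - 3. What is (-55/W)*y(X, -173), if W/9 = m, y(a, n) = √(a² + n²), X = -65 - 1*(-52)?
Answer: -11*√30098/54 ≈ -35.340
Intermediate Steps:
m = 30 (m = 25 + 5*(-2*(-2) - 3) = 25 + 5*(4 - 3) = 25 + 5*1 = 25 + 5 = 30)
X = -13 (X = -65 + 52 = -13)
W = 270 (W = 9*30 = 270)
(-55/W)*y(X, -173) = (-55/270)*√((-13)² + (-173)²) = (-55*1/270)*√(169 + 29929) = -11*√30098/54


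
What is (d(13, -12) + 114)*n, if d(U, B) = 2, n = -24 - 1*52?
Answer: -8816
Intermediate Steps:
n = -76 (n = -24 - 52 = -76)
(d(13, -12) + 114)*n = (2 + 114)*(-76) = 116*(-76) = -8816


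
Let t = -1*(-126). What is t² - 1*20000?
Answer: -4124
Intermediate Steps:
t = 126
t² - 1*20000 = 126² - 1*20000 = 15876 - 20000 = -4124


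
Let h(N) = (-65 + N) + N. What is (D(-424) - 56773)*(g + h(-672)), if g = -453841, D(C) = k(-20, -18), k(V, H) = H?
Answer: 25854102750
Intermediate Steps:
D(C) = -18
h(N) = -65 + 2*N
(D(-424) - 56773)*(g + h(-672)) = (-18 - 56773)*(-453841 + (-65 + 2*(-672))) = -56791*(-453841 + (-65 - 1344)) = -56791*(-453841 - 1409) = -56791*(-455250) = 25854102750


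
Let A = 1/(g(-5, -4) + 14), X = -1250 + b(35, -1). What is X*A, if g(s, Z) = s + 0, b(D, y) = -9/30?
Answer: -12503/90 ≈ -138.92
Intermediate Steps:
b(D, y) = -3/10 (b(D, y) = -9*1/30 = -3/10)
X = -12503/10 (X = -1250 - 3/10 = -12503/10 ≈ -1250.3)
g(s, Z) = s
A = ⅑ (A = 1/(-5 + 14) = 1/9 = ⅑ ≈ 0.11111)
X*A = -12503/10*⅑ = -12503/90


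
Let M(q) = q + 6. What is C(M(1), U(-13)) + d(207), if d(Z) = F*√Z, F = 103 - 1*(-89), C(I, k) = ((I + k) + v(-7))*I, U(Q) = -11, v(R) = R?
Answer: -77 + 576*√23 ≈ 2685.4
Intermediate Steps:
M(q) = 6 + q
C(I, k) = I*(-7 + I + k) (C(I, k) = ((I + k) - 7)*I = (-7 + I + k)*I = I*(-7 + I + k))
F = 192 (F = 103 + 89 = 192)
d(Z) = 192*√Z
C(M(1), U(-13)) + d(207) = (6 + 1)*(-7 + (6 + 1) - 11) + 192*√207 = 7*(-7 + 7 - 11) + 192*(3*√23) = 7*(-11) + 576*√23 = -77 + 576*√23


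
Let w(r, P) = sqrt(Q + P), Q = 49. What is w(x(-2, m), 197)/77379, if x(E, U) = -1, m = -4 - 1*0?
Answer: sqrt(246)/77379 ≈ 0.00020270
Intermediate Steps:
m = -4 (m = -4 + 0 = -4)
w(r, P) = sqrt(49 + P)
w(x(-2, m), 197)/77379 = sqrt(49 + 197)/77379 = sqrt(246)*(1/77379) = sqrt(246)/77379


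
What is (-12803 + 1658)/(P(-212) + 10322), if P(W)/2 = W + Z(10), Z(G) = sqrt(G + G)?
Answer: -55156605/48985162 + 11145*sqrt(5)/24492581 ≈ -1.1250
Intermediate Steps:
Z(G) = sqrt(2)*sqrt(G) (Z(G) = sqrt(2*G) = sqrt(2)*sqrt(G))
P(W) = 2*W + 4*sqrt(5) (P(W) = 2*(W + sqrt(2)*sqrt(10)) = 2*(W + 2*sqrt(5)) = 2*W + 4*sqrt(5))
(-12803 + 1658)/(P(-212) + 10322) = (-12803 + 1658)/((2*(-212) + 4*sqrt(5)) + 10322) = -11145/((-424 + 4*sqrt(5)) + 10322) = -11145/(9898 + 4*sqrt(5))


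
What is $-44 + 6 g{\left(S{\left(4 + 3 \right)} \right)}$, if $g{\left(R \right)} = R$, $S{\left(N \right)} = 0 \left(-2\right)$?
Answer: $-44$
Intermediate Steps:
$S{\left(N \right)} = 0$
$-44 + 6 g{\left(S{\left(4 + 3 \right)} \right)} = -44 + 6 \cdot 0 = -44 + 0 = -44$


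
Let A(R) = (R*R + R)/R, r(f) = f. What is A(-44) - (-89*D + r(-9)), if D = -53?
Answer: -4751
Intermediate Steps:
A(R) = (R + R²)/R (A(R) = (R² + R)/R = (R + R²)/R)
A(-44) - (-89*D + r(-9)) = (1 - 44) - (-89*(-53) - 9) = -43 - (4717 - 9) = -43 - 1*4708 = -43 - 4708 = -4751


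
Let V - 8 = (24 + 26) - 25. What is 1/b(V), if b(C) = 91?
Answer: 1/91 ≈ 0.010989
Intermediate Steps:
V = 33 (V = 8 + ((24 + 26) - 25) = 8 + (50 - 25) = 8 + 25 = 33)
1/b(V) = 1/91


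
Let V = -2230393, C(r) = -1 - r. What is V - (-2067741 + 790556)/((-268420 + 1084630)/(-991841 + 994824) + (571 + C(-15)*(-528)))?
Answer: -6223606150032/2790119 ≈ -2.2306e+6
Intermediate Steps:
V - (-2067741 + 790556)/((-268420 + 1084630)/(-991841 + 994824) + (571 + C(-15)*(-528))) = -2230393 - (-2067741 + 790556)/((-268420 + 1084630)/(-991841 + 994824) + (571 + (-1 - 1*(-15))*(-528))) = -2230393 - (-1277185)/(816210/2983 + (571 + (-1 + 15)*(-528))) = -2230393 - (-1277185)/(816210*(1/2983) + (571 + 14*(-528))) = -2230393 - (-1277185)/(816210/2983 + (571 - 7392)) = -2230393 - (-1277185)/(816210/2983 - 6821) = -2230393 - (-1277185)/(-19530833/2983) = -2230393 - (-1277185)*(-2983)/19530833 = -2230393 - 1*544263265/2790119 = -2230393 - 544263265/2790119 = -6223606150032/2790119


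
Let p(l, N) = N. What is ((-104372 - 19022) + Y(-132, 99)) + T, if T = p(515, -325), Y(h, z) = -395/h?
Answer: -16330513/132 ≈ -1.2372e+5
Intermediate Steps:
T = -325
((-104372 - 19022) + Y(-132, 99)) + T = ((-104372 - 19022) - 395/(-132)) - 325 = (-123394 - 395*(-1/132)) - 325 = (-123394 + 395/132) - 325 = -16287613/132 - 325 = -16330513/132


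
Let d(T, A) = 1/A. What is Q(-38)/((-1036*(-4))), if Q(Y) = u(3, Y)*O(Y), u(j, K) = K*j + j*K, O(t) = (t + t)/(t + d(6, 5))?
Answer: -1805/16317 ≈ -0.11062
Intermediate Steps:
O(t) = 2*t/(⅕ + t) (O(t) = (t + t)/(t + 1/5) = (2*t)/(t + ⅕) = (2*t)/(⅕ + t) = 2*t/(⅕ + t))
u(j, K) = 2*K*j (u(j, K) = K*j + K*j = 2*K*j)
Q(Y) = 60*Y²/(1 + 5*Y) (Q(Y) = (2*Y*3)*(10*Y/(1 + 5*Y)) = (6*Y)*(10*Y/(1 + 5*Y)) = 60*Y²/(1 + 5*Y))
Q(-38)/((-1036*(-4))) = (60*(-38)²/(1 + 5*(-38)))/((-1036*(-4))) = (60*1444/(1 - 190))/4144 = (60*1444/(-189))*(1/4144) = (60*1444*(-1/189))*(1/4144) = -28880/63*1/4144 = -1805/16317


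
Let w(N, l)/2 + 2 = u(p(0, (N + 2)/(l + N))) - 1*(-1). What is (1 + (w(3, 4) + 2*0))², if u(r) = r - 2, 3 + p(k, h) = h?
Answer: 4489/49 ≈ 91.612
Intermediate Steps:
p(k, h) = -3 + h
u(r) = -2 + r
w(N, l) = -12 + 2*(2 + N)/(N + l) (w(N, l) = -4 + 2*((-2 + (-3 + (N + 2)/(l + N))) - 1*(-1)) = -4 + 2*((-2 + (-3 + (2 + N)/(N + l))) + 1) = -4 + 2*((-5 + (2 + N)/(N + l)) + 1) = -4 + 2*(-4 + (2 + N)/(N + l)) = -4 + (-8 + 2*(2 + N)/(N + l)) = -12 + 2*(2 + N)/(N + l))
(1 + (w(3, 4) + 2*0))² = (1 + (2*(2 - 6*4 - 5*3)/(3 + 4) + 2*0))² = (1 + (2*(2 - 24 - 15)/7 + 0))² = (1 + (2*(⅐)*(-37) + 0))² = (1 + (-74/7 + 0))² = (1 - 74/7)² = (-67/7)² = 4489/49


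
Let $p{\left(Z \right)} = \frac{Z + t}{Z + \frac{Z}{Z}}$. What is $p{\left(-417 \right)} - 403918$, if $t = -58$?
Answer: $- \frac{168029413}{416} \approx -4.0392 \cdot 10^{5}$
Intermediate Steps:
$p{\left(Z \right)} = \frac{-58 + Z}{1 + Z}$ ($p{\left(Z \right)} = \frac{Z - 58}{Z + \frac{Z}{Z}} = \frac{-58 + Z}{Z + 1} = \frac{-58 + Z}{1 + Z}$)
$p{\left(-417 \right)} - 403918 = \frac{-58 - 417}{1 - 417} - 403918 = \frac{1}{-416} \left(-475\right) - 403918 = \left(- \frac{1}{416}\right) \left(-475\right) - 403918 = \frac{475}{416} - 403918 = - \frac{168029413}{416}$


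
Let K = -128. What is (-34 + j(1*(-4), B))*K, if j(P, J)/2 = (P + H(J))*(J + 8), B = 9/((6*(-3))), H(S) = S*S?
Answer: 11552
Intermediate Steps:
H(S) = S**2
B = -1/2 (B = 9/(-18) = 9*(-1/18) = -1/2 ≈ -0.50000)
j(P, J) = 2*(8 + J)*(P + J**2) (j(P, J) = 2*((P + J**2)*(J + 8)) = 2*((P + J**2)*(8 + J)) = 2*((8 + J)*(P + J**2)) = 2*(8 + J)*(P + J**2))
(-34 + j(1*(-4), B))*K = (-34 + (2*(-1/2)**3 + 16*(1*(-4)) + 16*(-1/2)**2 + 2*(-1/2)*(1*(-4))))*(-128) = (-34 + (2*(-1/8) + 16*(-4) + 16*(1/4) + 2*(-1/2)*(-4)))*(-128) = (-34 + (-1/4 - 64 + 4 + 4))*(-128) = (-34 - 225/4)*(-128) = -361/4*(-128) = 11552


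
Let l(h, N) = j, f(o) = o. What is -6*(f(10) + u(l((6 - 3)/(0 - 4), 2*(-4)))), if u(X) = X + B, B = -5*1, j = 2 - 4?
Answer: -18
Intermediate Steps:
j = -2
B = -5
l(h, N) = -2
u(X) = -5 + X (u(X) = X - 5 = -5 + X)
-6*(f(10) + u(l((6 - 3)/(0 - 4), 2*(-4)))) = -6*(10 + (-5 - 2)) = -6*(10 - 7) = -6*3 = -18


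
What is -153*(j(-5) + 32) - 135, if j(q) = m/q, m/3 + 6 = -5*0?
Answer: -27909/5 ≈ -5581.8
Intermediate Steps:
m = -18 (m = -18 + 3*(-5*0) = -18 + 3*0 = -18 + 0 = -18)
j(q) = -18/q
-153*(j(-5) + 32) - 135 = -153*(-18/(-5) + 32) - 135 = -153*(-18*(-⅕) + 32) - 135 = -153*(18/5 + 32) - 135 = -153*178/5 - 135 = -27234/5 - 135 = -27909/5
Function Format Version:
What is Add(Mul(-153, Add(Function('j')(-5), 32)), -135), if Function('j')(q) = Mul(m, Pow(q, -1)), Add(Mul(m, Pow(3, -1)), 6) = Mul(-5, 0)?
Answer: Rational(-27909, 5) ≈ -5581.8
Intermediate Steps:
m = -18 (m = Add(-18, Mul(3, Mul(-5, 0))) = Add(-18, Mul(3, 0)) = Add(-18, 0) = -18)
Function('j')(q) = Mul(-18, Pow(q, -1))
Add(Mul(-153, Add(Function('j')(-5), 32)), -135) = Add(Mul(-153, Add(Mul(-18, Pow(-5, -1)), 32)), -135) = Add(Mul(-153, Add(Mul(-18, Rational(-1, 5)), 32)), -135) = Add(Mul(-153, Add(Rational(18, 5), 32)), -135) = Add(Mul(-153, Rational(178, 5)), -135) = Add(Rational(-27234, 5), -135) = Rational(-27909, 5)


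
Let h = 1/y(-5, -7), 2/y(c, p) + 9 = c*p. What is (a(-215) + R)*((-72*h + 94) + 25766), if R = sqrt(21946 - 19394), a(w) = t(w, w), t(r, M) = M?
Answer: -5358660 + 49848*sqrt(638) ≈ -4.0996e+6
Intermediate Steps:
a(w) = w
y(c, p) = 2/(-9 + c*p)
h = 13 (h = 1/(2/(-9 - 5*(-7))) = 1/(2/(-9 + 35)) = 1/(2/26) = 1/(2*(1/26)) = 1/(1/13) = 13)
R = 2*sqrt(638) (R = sqrt(2552) = 2*sqrt(638) ≈ 50.517)
(a(-215) + R)*((-72*h + 94) + 25766) = (-215 + 2*sqrt(638))*((-72*13 + 94) + 25766) = (-215 + 2*sqrt(638))*((-936 + 94) + 25766) = (-215 + 2*sqrt(638))*(-842 + 25766) = (-215 + 2*sqrt(638))*24924 = -5358660 + 49848*sqrt(638)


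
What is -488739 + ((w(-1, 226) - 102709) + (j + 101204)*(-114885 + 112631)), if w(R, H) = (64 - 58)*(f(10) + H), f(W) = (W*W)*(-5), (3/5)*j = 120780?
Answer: -682437108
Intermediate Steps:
j = 201300 (j = (5/3)*120780 = 201300)
f(W) = -5*W² (f(W) = W²*(-5) = -5*W²)
w(R, H) = -3000 + 6*H (w(R, H) = (64 - 58)*(-5*10² + H) = 6*(-5*100 + H) = 6*(-500 + H) = -3000 + 6*H)
-488739 + ((w(-1, 226) - 102709) + (j + 101204)*(-114885 + 112631)) = -488739 + (((-3000 + 6*226) - 102709) + (201300 + 101204)*(-114885 + 112631)) = -488739 + (((-3000 + 1356) - 102709) + 302504*(-2254)) = -488739 + ((-1644 - 102709) - 681844016) = -488739 + (-104353 - 681844016) = -488739 - 681948369 = -682437108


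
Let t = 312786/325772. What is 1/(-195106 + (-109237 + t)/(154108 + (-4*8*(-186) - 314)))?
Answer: -26020386956/5076751410458925 ≈ -5.1254e-6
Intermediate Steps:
t = 156393/162886 (t = 312786*(1/325772) = 156393/162886 ≈ 0.96014)
1/(-195106 + (-109237 + t)/(154108 + (-4*8*(-186) - 314))) = 1/(-195106 + (-109237 + 156393/162886)/(154108 + (-4*8*(-186) - 314))) = 1/(-195106 - 17793021589/(162886*(154108 + (-32*(-186) - 314)))) = 1/(-195106 - 17793021589/(162886*(154108 + (5952 - 314)))) = 1/(-195106 - 17793021589/(162886*(154108 + 5638))) = 1/(-195106 - 17793021589/162886/159746) = 1/(-195106 - 17793021589/162886*1/159746) = 1/(-195106 - 17793021589/26020386956) = 1/(-5076751410458925/26020386956) = -26020386956/5076751410458925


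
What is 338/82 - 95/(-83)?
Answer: 17922/3403 ≈ 5.2665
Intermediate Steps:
338/82 - 95/(-83) = 338*(1/82) - 95*(-1/83) = 169/41 + 95/83 = 17922/3403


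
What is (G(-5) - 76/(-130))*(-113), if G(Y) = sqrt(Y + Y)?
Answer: -4294/65 - 113*I*sqrt(10) ≈ -66.062 - 357.34*I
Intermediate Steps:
G(Y) = sqrt(2)*sqrt(Y) (G(Y) = sqrt(2*Y) = sqrt(2)*sqrt(Y))
(G(-5) - 76/(-130))*(-113) = (sqrt(2)*sqrt(-5) - 76/(-130))*(-113) = (sqrt(2)*(I*sqrt(5)) - 76*(-1/130))*(-113) = (I*sqrt(10) + 38/65)*(-113) = (38/65 + I*sqrt(10))*(-113) = -4294/65 - 113*I*sqrt(10)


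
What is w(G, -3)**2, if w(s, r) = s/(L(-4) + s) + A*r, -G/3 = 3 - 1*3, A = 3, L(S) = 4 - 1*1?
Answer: 81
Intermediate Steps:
L(S) = 3 (L(S) = 4 - 1 = 3)
G = 0 (G = -3*(3 - 1*3) = -3*(3 - 3) = -3*0 = 0)
w(s, r) = 3*r + s/(3 + s) (w(s, r) = s/(3 + s) + 3*r = 3*r + s/(3 + s))
w(G, -3)**2 = ((0 + 9*(-3) + 3*(-3)*0)/(3 + 0))**2 = ((0 - 27 + 0)/3)**2 = ((1/3)*(-27))**2 = (-9)**2 = 81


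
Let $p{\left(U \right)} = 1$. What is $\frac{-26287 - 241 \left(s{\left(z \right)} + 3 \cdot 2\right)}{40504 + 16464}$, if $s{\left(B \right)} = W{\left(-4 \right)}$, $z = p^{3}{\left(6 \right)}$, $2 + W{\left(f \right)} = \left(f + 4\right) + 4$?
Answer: $- \frac{28215}{56968} \approx -0.49528$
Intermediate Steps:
$W{\left(f \right)} = 6 + f$ ($W{\left(f \right)} = -2 + \left(\left(f + 4\right) + 4\right) = -2 + \left(\left(4 + f\right) + 4\right) = -2 + \left(8 + f\right) = 6 + f$)
$z = 1$ ($z = 1^{3} = 1$)
$s{\left(B \right)} = 2$ ($s{\left(B \right)} = 6 - 4 = 2$)
$\frac{-26287 - 241 \left(s{\left(z \right)} + 3 \cdot 2\right)}{40504 + 16464} = \frac{-26287 - 241 \left(2 + 3 \cdot 2\right)}{40504 + 16464} = \frac{-26287 - 241 \left(2 + 6\right)}{56968} = \left(-26287 - 1928\right) \frac{1}{56968} = \left(-28215\right) \frac{1}{56968} = - \frac{28215}{56968}$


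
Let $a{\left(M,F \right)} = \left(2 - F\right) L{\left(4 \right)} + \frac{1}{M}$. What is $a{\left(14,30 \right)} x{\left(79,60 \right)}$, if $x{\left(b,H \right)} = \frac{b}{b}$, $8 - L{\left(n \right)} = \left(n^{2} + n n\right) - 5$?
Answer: $\frac{7449}{14} \approx 532.07$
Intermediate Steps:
$L{\left(n \right)} = 13 - 2 n^{2}$ ($L{\left(n \right)} = 8 - \left(\left(n^{2} + n n\right) - 5\right) = 8 - \left(\left(n^{2} + n^{2}\right) - 5\right) = 8 - \left(2 n^{2} - 5\right) = 8 - \left(-5 + 2 n^{2}\right) = 13 - 2 n^{2}$)
$x{\left(b,H \right)} = 1$
$a{\left(M,F \right)} = -38 + \frac{1}{M} + 19 F$ ($a{\left(M,F \right)} = \left(2 - F\right) \left(13 - 2 \cdot 4^{2}\right) + \frac{1}{M} = \left(2 - F\right) \left(13 - 32\right) + \frac{1}{M} = \left(2 - F\right) \left(-19\right) + \frac{1}{M} = \left(-38 + 19 F\right) + \frac{1}{M} = -38 + \frac{1}{M} + 19 F$)
$a{\left(14,30 \right)} x{\left(79,60 \right)} = \left(-38 + \frac{1}{14} + 19 \cdot 30\right) 1 = \left(-38 + \frac{1}{14} + 570\right) 1 = \frac{7449}{14} \cdot 1 = \frac{7449}{14}$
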